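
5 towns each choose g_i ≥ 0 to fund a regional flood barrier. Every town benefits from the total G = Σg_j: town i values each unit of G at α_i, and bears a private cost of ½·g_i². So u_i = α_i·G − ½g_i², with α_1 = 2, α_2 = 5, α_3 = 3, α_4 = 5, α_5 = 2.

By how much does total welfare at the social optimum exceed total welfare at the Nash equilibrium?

467

Town i's FOC: ∂u_i/∂g_i = α_i − g_i = 0, so g_i* = α_i.
NE contributions = (2, 5, 3, 5, 2); G = 17.
W^NE = (Σα)·G − ½Σα_i² = 17² − ½·67 = 255.5.
Planner sets g_i = Σα_j = 17 for every i, so G^SO = 5·17 = 85.
W^SO = (Σα)·G^SO − ½·5·(Σα)² = (5/2)·17² = 722.5.
Deadweight loss = W^SO − W^NE = 467.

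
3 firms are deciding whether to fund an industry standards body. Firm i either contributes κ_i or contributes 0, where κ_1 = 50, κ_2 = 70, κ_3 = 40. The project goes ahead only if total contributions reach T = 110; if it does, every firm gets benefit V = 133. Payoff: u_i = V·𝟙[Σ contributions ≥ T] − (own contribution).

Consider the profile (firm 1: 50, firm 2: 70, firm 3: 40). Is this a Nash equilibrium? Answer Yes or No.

Total = 160 ≥ 110: provided.
Firm 1 (pledges 50, payoff 83): dropping to 0 → total 110, payoff 133. Profitable deviation.

No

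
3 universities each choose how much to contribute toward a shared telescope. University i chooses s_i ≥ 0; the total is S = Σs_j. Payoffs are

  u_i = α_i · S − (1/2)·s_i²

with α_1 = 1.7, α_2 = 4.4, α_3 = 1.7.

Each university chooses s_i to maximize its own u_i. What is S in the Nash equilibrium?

7.8

University i's FOC: ∂u_i/∂s_i = α_i − s_i = 0, so s_i* = α_i.
NE contributions = (1.7, 4.4, 1.7); S = 7.8.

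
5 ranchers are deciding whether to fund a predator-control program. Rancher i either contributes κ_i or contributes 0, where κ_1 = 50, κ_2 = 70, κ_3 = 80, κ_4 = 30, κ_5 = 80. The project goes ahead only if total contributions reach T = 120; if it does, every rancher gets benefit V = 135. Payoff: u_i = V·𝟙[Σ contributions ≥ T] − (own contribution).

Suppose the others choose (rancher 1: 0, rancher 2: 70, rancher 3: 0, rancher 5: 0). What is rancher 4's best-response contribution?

Others' total = 70. Even contributing 30 gives 100 < 120: no benefit either way.
Best response: 0.

0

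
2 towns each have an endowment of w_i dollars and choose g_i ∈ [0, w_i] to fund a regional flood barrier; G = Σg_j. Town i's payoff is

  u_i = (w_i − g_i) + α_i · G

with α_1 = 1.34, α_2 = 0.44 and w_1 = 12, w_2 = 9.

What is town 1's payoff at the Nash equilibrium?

16.08

∂u_i/∂g_i = α_i − 1, so town i contributes w_i if α_i > 1, else 0.
α_i > 1 for i ∈ {1}; NE contributions (12, 0), G = 12.
u_1 = (12 − 12) + 1.34·12 = 16.08.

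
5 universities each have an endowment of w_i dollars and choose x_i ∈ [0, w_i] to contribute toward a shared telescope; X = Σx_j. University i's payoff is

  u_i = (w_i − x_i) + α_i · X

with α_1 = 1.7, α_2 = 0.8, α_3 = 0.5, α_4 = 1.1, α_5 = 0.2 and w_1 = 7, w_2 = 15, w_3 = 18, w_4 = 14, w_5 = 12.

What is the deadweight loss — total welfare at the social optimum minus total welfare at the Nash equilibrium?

148.5

∂u_i/∂x_i = α_i − 1, so university i contributes w_i if α_i > 1, else 0.
α_i > 1 for i ∈ {1, 4}; NE contributions (7, 0, 0, 14, 0), X = 21.
W^NE = Σw_i − X^NE + (Σα_i)·X^NE = 66 + 3.3·21 = 135.3.
Planner: ∂(Σu_j)/∂x_i = Σα_j − 1 = 3.3 > 0, so everyone contributes w_i; X^SO = 66, W^SO = 66 + 3.3·66 = 283.8.
Deadweight loss = 148.5.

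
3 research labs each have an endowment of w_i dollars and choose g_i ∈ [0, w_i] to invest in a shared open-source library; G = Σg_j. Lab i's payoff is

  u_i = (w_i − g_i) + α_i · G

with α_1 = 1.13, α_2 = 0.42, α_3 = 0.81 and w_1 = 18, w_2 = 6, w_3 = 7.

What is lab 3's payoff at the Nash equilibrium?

21.58

∂u_i/∂g_i = α_i − 1, so lab i contributes w_i if α_i > 1, else 0.
α_i > 1 for i ∈ {1}; NE contributions (18, 0, 0), G = 18.
u_3 = (7 − 0) + 0.81·18 = 21.58.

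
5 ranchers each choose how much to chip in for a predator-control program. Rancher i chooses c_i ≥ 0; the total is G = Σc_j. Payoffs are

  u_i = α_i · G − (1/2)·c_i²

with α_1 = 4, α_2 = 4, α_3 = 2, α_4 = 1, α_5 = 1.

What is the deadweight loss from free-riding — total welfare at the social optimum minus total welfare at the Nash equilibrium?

Rancher i's FOC: ∂u_i/∂c_i = α_i − c_i = 0, so c_i* = α_i.
NE contributions = (4, 4, 2, 1, 1); G = 12.
W^NE = (Σα)·G − ½Σα_i² = 12² − ½·38 = 125.
Planner sets c_i = Σα_j = 12 for every i, so G^SO = 5·12 = 60.
W^SO = (Σα)·G^SO − ½·5·(Σα)² = (5/2)·12² = 360.
Deadweight loss = W^SO − W^NE = 235.

235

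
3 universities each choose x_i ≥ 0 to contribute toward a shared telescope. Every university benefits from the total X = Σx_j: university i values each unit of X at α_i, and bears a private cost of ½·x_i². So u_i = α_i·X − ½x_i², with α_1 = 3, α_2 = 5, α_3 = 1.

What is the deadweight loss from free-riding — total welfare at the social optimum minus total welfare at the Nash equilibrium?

University i's FOC: ∂u_i/∂x_i = α_i − x_i = 0, so x_i* = α_i.
NE contributions = (3, 5, 1); X = 9.
W^NE = (Σα)·X − ½Σα_i² = 9² − ½·35 = 63.5.
Planner sets x_i = Σα_j = 9 for every i, so X^SO = 3·9 = 27.
W^SO = (Σα)·X^SO − ½·3·(Σα)² = (3/2)·9² = 121.5.
Deadweight loss = W^SO − W^NE = 58.

58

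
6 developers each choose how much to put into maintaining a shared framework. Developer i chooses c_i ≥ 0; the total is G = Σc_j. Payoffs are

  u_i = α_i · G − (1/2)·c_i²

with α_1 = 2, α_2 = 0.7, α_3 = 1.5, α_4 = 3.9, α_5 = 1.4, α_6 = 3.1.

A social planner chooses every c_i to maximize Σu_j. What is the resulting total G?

75.6

Planner FOC: ∂(Σu_j)/∂c_i = (Σα_j) − c_i = 0, so c_i^SO = Σα_j = 12.6 for every i; G^SO = 75.6.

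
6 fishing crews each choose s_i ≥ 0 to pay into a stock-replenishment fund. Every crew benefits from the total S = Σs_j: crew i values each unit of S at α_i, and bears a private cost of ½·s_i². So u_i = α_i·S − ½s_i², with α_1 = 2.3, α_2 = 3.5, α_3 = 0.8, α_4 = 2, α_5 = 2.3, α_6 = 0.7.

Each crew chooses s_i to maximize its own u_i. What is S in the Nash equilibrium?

11.6

Crew i's FOC: ∂u_i/∂s_i = α_i − s_i = 0, so s_i* = α_i.
NE contributions = (2.3, 3.5, 0.8, 2, 2.3, 0.7); S = 11.6.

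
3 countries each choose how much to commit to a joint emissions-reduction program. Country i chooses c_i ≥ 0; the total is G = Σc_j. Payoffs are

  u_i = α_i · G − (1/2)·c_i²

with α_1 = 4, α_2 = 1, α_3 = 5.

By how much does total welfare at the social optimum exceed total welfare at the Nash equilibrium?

71

Country i's FOC: ∂u_i/∂c_i = α_i − c_i = 0, so c_i* = α_i.
NE contributions = (4, 1, 5); G = 10.
W^NE = (Σα)·G − ½Σα_i² = 10² − ½·42 = 79.
Planner sets c_i = Σα_j = 10 for every i, so G^SO = 3·10 = 30.
W^SO = (Σα)·G^SO − ½·3·(Σα)² = (3/2)·10² = 150.
Deadweight loss = W^SO − W^NE = 71.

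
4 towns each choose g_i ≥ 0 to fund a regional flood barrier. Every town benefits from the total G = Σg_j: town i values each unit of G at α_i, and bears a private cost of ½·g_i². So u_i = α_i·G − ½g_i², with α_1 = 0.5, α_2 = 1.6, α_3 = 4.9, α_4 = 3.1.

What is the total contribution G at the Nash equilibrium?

Town i's FOC: ∂u_i/∂g_i = α_i − g_i = 0, so g_i* = α_i.
NE contributions = (0.5, 1.6, 4.9, 3.1); G = 10.1.

10.1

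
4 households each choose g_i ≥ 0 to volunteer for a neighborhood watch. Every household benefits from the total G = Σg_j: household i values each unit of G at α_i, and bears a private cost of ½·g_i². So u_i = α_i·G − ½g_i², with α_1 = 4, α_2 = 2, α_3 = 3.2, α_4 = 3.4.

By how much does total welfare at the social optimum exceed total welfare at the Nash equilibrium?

Household i's FOC: ∂u_i/∂g_i = α_i − g_i = 0, so g_i* = α_i.
NE contributions = (4, 2, 3.2, 3.4); G = 12.6.
W^NE = (Σα)·G − ½Σα_i² = 12.6² − ½·41.8 = 137.86.
Planner sets g_i = Σα_j = 12.6 for every i, so G^SO = 4·12.6 = 50.4.
W^SO = (Σα)·G^SO − ½·4·(Σα)² = (4/2)·12.6² = 317.52.
Deadweight loss = W^SO − W^NE = 179.66.

179.66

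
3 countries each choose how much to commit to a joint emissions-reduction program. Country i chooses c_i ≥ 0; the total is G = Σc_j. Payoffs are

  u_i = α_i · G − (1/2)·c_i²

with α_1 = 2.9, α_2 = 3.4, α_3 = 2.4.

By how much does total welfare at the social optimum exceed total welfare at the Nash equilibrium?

Country i's FOC: ∂u_i/∂c_i = α_i − c_i = 0, so c_i* = α_i.
NE contributions = (2.9, 3.4, 2.4); G = 8.7.
W^NE = (Σα)·G − ½Σα_i² = 8.7² − ½·25.73 = 62.825.
Planner sets c_i = Σα_j = 8.7 for every i, so G^SO = 3·8.7 = 26.1.
W^SO = (Σα)·G^SO − ½·3·(Σα)² = (3/2)·8.7² = 113.535.
Deadweight loss = W^SO − W^NE = 50.71.

50.71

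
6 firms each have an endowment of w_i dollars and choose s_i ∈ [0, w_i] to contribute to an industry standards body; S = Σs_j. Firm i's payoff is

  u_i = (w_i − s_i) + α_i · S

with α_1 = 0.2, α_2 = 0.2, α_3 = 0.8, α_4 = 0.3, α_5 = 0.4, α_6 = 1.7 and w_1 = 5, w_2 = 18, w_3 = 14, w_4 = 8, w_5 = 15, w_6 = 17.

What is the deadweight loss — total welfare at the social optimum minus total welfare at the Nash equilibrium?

156

∂u_i/∂s_i = α_i − 1, so firm i contributes w_i if α_i > 1, else 0.
α_i > 1 for i ∈ {6}; NE contributions (0, 0, 0, 0, 0, 17), S = 17.
W^NE = Σw_i − S^NE + (Σα_i)·S^NE = 77 + 2.6·17 = 121.2.
Planner: ∂(Σu_j)/∂s_i = Σα_j − 1 = 2.6 > 0, so everyone contributes w_i; S^SO = 77, W^SO = 77 + 2.6·77 = 277.2.
Deadweight loss = 156.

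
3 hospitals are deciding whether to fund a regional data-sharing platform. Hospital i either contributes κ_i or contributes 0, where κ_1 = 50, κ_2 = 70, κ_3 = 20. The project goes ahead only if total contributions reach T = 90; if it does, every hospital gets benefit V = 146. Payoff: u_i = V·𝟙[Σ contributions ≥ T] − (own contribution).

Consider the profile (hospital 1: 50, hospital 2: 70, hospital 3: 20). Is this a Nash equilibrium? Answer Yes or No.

No

Total = 140 ≥ 90: provided.
Hospital 1 (pledges 50, payoff 96): dropping to 0 → total 90, payoff 146. Profitable deviation.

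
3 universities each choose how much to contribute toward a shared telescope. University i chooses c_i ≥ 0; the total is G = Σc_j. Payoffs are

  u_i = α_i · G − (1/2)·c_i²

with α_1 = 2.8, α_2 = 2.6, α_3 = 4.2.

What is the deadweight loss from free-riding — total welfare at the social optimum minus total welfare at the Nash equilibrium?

62.2

University i's FOC: ∂u_i/∂c_i = α_i − c_i = 0, so c_i* = α_i.
NE contributions = (2.8, 2.6, 4.2); G = 9.6.
W^NE = (Σα)·G − ½Σα_i² = 9.6² − ½·32.24 = 76.04.
Planner sets c_i = Σα_j = 9.6 for every i, so G^SO = 3·9.6 = 28.8.
W^SO = (Σα)·G^SO − ½·3·(Σα)² = (3/2)·9.6² = 138.24.
Deadweight loss = W^SO − W^NE = 62.2.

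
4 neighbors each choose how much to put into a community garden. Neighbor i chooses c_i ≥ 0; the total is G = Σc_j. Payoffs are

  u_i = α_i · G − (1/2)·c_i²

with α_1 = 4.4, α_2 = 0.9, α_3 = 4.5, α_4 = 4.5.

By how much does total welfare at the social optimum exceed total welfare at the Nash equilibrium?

Neighbor i's FOC: ∂u_i/∂c_i = α_i − c_i = 0, so c_i* = α_i.
NE contributions = (4.4, 0.9, 4.5, 4.5); G = 14.3.
W^NE = (Σα)·G − ½Σα_i² = 14.3² − ½·60.67 = 174.155.
Planner sets c_i = Σα_j = 14.3 for every i, so G^SO = 4·14.3 = 57.2.
W^SO = (Σα)·G^SO − ½·4·(Σα)² = (4/2)·14.3² = 408.98.
Deadweight loss = W^SO − W^NE = 234.825.

234.825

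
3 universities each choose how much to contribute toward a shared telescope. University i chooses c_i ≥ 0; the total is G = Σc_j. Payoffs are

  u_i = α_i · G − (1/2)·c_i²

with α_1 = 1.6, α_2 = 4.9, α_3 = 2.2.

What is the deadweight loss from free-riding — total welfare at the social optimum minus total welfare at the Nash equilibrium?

University i's FOC: ∂u_i/∂c_i = α_i − c_i = 0, so c_i* = α_i.
NE contributions = (1.6, 4.9, 2.2); G = 8.7.
W^NE = (Σα)·G − ½Σα_i² = 8.7² − ½·31.41 = 59.985.
Planner sets c_i = Σα_j = 8.7 for every i, so G^SO = 3·8.7 = 26.1.
W^SO = (Σα)·G^SO − ½·3·(Σα)² = (3/2)·8.7² = 113.535.
Deadweight loss = W^SO − W^NE = 53.55.

53.55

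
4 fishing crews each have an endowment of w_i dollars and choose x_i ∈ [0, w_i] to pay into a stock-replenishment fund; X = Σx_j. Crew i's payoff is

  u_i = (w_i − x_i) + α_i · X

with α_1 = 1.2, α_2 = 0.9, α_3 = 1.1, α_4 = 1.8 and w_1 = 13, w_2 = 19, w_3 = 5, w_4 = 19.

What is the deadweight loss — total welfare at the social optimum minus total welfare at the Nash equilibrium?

∂u_i/∂x_i = α_i − 1, so crew i contributes w_i if α_i > 1, else 0.
α_i > 1 for i ∈ {1, 3, 4}; NE contributions (13, 0, 5, 19), X = 37.
W^NE = Σw_i − X^NE + (Σα_i)·X^NE = 56 + 4·37 = 204.
Planner: ∂(Σu_j)/∂x_i = Σα_j − 1 = 4 > 0, so everyone contributes w_i; X^SO = 56, W^SO = 56 + 4·56 = 280.
Deadweight loss = 76.

76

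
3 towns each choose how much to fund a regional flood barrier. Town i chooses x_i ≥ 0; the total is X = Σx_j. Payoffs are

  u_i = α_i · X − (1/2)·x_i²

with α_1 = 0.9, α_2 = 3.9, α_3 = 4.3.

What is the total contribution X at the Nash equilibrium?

9.1

Town i's FOC: ∂u_i/∂x_i = α_i − x_i = 0, so x_i* = α_i.
NE contributions = (0.9, 3.9, 4.3); X = 9.1.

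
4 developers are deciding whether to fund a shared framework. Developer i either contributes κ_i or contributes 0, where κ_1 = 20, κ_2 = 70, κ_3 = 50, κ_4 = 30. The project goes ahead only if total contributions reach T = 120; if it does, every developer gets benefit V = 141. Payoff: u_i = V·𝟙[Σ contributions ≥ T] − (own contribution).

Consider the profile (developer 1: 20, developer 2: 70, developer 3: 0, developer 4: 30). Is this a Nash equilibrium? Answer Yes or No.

Yes

Total = 120 ≥ 120: provided.
Developer 1 (pledges 20, payoff 121): dropping to 0 → total 100, payoff 0. No gain.
Developer 2 (pledges 70, payoff 71): dropping to 0 → total 50, payoff 0. No gain.
Developer 3 (pledges 0, payoff 141): pledging 50 → total 170, payoff 91. No gain.
Developer 4 (pledges 30, payoff 111): dropping to 0 → total 90, payoff 0. No gain.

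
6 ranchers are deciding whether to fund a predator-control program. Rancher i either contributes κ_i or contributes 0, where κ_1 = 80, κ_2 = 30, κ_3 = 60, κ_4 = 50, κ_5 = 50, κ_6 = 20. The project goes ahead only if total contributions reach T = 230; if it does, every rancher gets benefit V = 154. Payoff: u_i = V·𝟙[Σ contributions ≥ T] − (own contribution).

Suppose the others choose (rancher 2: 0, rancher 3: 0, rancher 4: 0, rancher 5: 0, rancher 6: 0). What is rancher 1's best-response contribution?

0

Others' total = 0. Even contributing 80 gives 80 < 230: no benefit either way.
Best response: 0.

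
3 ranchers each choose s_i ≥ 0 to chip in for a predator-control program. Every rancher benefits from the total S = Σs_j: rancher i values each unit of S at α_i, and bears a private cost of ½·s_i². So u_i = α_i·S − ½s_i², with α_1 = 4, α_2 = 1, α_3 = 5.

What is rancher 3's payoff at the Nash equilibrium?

37.5

Rancher i's FOC: ∂u_i/∂s_i = α_i − s_i = 0, so s_i* = α_i.
NE contributions = (4, 1, 5); S = 10.
u_3 = α_3·S − ½·(s_3)² = 5·10 − ½·5² = 37.5.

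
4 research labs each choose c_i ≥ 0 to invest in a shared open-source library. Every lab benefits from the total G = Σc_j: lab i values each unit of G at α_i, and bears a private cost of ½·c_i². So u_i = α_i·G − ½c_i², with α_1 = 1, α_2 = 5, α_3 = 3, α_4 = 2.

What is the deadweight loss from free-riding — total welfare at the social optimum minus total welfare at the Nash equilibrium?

140.5

Lab i's FOC: ∂u_i/∂c_i = α_i − c_i = 0, so c_i* = α_i.
NE contributions = (1, 5, 3, 2); G = 11.
W^NE = (Σα)·G − ½Σα_i² = 11² − ½·39 = 101.5.
Planner sets c_i = Σα_j = 11 for every i, so G^SO = 4·11 = 44.
W^SO = (Σα)·G^SO − ½·4·(Σα)² = (4/2)·11² = 242.
Deadweight loss = W^SO − W^NE = 140.5.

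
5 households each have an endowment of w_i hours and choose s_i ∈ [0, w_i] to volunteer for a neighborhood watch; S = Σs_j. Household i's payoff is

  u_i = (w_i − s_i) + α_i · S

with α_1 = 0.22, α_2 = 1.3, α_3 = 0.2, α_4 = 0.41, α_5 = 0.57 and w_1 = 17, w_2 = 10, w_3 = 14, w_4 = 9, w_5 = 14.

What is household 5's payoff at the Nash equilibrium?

∂u_i/∂s_i = α_i − 1, so household i contributes w_i if α_i > 1, else 0.
α_i > 1 for i ∈ {2}; NE contributions (0, 10, 0, 0, 0), S = 10.
u_5 = (14 − 0) + 0.57·10 = 19.7.

19.7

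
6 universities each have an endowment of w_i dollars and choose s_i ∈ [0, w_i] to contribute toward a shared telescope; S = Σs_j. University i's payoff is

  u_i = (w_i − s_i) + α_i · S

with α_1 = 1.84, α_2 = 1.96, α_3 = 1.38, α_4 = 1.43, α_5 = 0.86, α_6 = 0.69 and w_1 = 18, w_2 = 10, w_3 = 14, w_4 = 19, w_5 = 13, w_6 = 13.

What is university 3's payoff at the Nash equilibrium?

84.18

∂u_i/∂s_i = α_i − 1, so university i contributes w_i if α_i > 1, else 0.
α_i > 1 for i ∈ {1, 2, 3, 4}; NE contributions (18, 10, 14, 19, 0, 0), S = 61.
u_3 = (14 − 14) + 1.38·61 = 84.18.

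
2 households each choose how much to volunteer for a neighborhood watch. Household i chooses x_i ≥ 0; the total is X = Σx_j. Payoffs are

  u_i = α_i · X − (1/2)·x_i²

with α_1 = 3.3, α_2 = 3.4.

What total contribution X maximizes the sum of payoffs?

Planner FOC: ∂(Σu_j)/∂x_i = (Σα_j) − x_i = 0, so x_i^SO = Σα_j = 6.7 for every i; X^SO = 13.4.

13.4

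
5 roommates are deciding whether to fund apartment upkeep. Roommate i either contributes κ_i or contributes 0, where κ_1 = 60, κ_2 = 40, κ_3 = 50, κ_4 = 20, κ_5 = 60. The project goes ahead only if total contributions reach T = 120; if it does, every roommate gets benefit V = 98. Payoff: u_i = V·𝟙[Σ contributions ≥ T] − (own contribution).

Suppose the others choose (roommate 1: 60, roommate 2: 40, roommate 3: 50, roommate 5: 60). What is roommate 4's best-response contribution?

0

Others' total = 210 ≥ 120; contributing adds cost 20 for no extra benefit.
Best response: 0.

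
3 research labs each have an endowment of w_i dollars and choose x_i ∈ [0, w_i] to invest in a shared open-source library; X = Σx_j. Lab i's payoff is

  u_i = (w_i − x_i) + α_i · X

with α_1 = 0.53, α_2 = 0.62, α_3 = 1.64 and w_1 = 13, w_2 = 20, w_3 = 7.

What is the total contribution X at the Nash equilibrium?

7

∂u_i/∂x_i = α_i − 1, so lab i contributes w_i if α_i > 1, else 0.
α_i > 1 for i ∈ {3}; NE contributions (0, 0, 7), X = 7.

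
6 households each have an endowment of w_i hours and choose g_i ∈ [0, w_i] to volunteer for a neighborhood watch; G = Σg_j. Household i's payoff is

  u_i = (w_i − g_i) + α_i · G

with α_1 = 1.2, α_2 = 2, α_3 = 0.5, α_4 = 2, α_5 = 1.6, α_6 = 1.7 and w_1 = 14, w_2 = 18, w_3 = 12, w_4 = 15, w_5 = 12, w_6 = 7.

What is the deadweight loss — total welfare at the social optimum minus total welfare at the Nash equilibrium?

∂u_i/∂g_i = α_i − 1, so household i contributes w_i if α_i > 1, else 0.
α_i > 1 for i ∈ {1, 2, 4, 5, 6}; NE contributions (14, 18, 0, 15, 12, 7), G = 66.
W^NE = Σw_i − G^NE + (Σα_i)·G^NE = 78 + 8·66 = 606.
Planner: ∂(Σu_j)/∂g_i = Σα_j − 1 = 8 > 0, so everyone contributes w_i; G^SO = 78, W^SO = 78 + 8·78 = 702.
Deadweight loss = 96.

96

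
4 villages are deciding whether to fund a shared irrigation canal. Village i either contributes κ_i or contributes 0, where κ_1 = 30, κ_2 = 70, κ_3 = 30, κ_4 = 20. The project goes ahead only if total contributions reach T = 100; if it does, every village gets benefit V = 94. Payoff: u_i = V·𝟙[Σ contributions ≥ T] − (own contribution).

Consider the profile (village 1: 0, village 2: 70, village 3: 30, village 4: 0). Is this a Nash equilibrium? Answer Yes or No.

Yes

Total = 100 ≥ 100: provided.
Village 1 (pledges 0, payoff 94): pledging 30 → total 130, payoff 64. No gain.
Village 2 (pledges 70, payoff 24): dropping to 0 → total 30, payoff 0. No gain.
Village 3 (pledges 30, payoff 64): dropping to 0 → total 70, payoff 0. No gain.
Village 4 (pledges 0, payoff 94): pledging 20 → total 120, payoff 74. No gain.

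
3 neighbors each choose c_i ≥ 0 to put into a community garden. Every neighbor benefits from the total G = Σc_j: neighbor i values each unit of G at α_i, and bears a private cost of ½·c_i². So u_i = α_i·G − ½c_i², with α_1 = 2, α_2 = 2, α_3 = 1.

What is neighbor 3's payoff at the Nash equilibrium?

4.5

Neighbor i's FOC: ∂u_i/∂c_i = α_i − c_i = 0, so c_i* = α_i.
NE contributions = (2, 2, 1); G = 5.
u_3 = α_3·G − ½·(c_3)² = 1·5 − ½·1² = 4.5.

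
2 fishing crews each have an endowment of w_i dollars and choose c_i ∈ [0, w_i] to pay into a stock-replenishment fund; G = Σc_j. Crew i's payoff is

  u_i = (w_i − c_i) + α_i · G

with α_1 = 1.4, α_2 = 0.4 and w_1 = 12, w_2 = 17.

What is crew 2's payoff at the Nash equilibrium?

∂u_i/∂c_i = α_i − 1, so crew i contributes w_i if α_i > 1, else 0.
α_i > 1 for i ∈ {1}; NE contributions (12, 0), G = 12.
u_2 = (17 − 0) + 0.4·12 = 21.8.

21.8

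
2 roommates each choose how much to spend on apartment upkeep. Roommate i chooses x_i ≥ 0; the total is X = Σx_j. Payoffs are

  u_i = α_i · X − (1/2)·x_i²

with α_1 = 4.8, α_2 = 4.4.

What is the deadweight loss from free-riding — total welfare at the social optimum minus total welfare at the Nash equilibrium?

Roommate i's FOC: ∂u_i/∂x_i = α_i − x_i = 0, so x_i* = α_i.
NE contributions = (4.8, 4.4); X = 9.2.
W^NE = (Σα)·X − ½Σα_i² = 9.2² − ½·42.4 = 63.44.
Planner sets x_i = Σα_j = 9.2 for every i, so X^SO = 2·9.2 = 18.4.
W^SO = (Σα)·X^SO − ½·2·(Σα)² = (2/2)·9.2² = 84.64.
Deadweight loss = W^SO − W^NE = 21.2.

21.2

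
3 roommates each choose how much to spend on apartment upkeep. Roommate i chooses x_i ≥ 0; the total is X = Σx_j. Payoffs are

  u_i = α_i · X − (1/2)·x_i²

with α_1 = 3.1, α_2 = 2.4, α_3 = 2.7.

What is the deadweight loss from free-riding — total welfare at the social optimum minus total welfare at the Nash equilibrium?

44.95

Roommate i's FOC: ∂u_i/∂x_i = α_i − x_i = 0, so x_i* = α_i.
NE contributions = (3.1, 2.4, 2.7); X = 8.2.
W^NE = (Σα)·X − ½Σα_i² = 8.2² − ½·22.66 = 55.91.
Planner sets x_i = Σα_j = 8.2 for every i, so X^SO = 3·8.2 = 24.6.
W^SO = (Σα)·X^SO − ½·3·(Σα)² = (3/2)·8.2² = 100.86.
Deadweight loss = W^SO − W^NE = 44.95.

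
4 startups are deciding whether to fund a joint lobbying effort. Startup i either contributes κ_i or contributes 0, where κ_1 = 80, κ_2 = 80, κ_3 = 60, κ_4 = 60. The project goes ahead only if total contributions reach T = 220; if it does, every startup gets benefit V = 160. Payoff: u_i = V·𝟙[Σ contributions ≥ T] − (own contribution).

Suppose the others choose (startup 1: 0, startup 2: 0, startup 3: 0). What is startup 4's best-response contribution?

0

Others' total = 0. Even contributing 60 gives 60 < 220: no benefit either way.
Best response: 0.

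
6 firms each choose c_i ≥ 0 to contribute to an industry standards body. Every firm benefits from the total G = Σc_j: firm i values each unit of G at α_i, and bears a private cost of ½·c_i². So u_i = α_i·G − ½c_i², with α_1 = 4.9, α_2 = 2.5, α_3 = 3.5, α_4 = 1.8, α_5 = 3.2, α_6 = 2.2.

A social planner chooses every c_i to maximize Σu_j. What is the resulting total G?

108.6

Planner FOC: ∂(Σu_j)/∂c_i = (Σα_j) − c_i = 0, so c_i^SO = Σα_j = 18.1 for every i; G^SO = 108.6.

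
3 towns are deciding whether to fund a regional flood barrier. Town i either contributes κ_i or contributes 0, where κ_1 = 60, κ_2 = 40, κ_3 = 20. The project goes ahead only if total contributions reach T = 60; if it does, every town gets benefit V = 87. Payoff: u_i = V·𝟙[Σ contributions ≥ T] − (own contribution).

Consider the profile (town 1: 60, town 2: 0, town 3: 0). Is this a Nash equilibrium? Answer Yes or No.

Total = 60 ≥ 60: provided.
Town 1 (pledges 60, payoff 27): dropping to 0 → total 0, payoff 0. No gain.
Town 2 (pledges 0, payoff 87): pledging 40 → total 100, payoff 47. No gain.
Town 3 (pledges 0, payoff 87): pledging 20 → total 80, payoff 67. No gain.

Yes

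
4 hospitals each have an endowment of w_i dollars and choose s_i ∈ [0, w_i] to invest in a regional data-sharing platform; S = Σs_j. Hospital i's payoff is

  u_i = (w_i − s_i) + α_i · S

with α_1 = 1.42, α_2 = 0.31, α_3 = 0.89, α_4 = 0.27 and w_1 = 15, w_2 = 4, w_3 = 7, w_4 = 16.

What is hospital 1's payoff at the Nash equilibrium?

∂u_i/∂s_i = α_i − 1, so hospital i contributes w_i if α_i > 1, else 0.
α_i > 1 for i ∈ {1}; NE contributions (15, 0, 0, 0), S = 15.
u_1 = (15 − 15) + 1.42·15 = 21.3.

21.3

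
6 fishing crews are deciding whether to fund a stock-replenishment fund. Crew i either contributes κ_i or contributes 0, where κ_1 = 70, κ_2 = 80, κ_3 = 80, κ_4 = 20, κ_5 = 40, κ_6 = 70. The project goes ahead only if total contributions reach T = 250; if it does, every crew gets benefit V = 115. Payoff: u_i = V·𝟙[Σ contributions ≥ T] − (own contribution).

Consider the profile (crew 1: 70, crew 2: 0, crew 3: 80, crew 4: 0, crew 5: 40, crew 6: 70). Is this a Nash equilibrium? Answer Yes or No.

Total = 260 ≥ 250: provided.
Crew 1 (pledges 70, payoff 45): dropping to 0 → total 190, payoff 0. No gain.
Crew 2 (pledges 0, payoff 115): pledging 80 → total 340, payoff 35. No gain.
Crew 3 (pledges 80, payoff 35): dropping to 0 → total 180, payoff 0. No gain.
Crew 4 (pledges 0, payoff 115): pledging 20 → total 280, payoff 95. No gain.
Crew 5 (pledges 40, payoff 75): dropping to 0 → total 220, payoff 0. No gain.
Crew 6 (pledges 70, payoff 45): dropping to 0 → total 190, payoff 0. No gain.

Yes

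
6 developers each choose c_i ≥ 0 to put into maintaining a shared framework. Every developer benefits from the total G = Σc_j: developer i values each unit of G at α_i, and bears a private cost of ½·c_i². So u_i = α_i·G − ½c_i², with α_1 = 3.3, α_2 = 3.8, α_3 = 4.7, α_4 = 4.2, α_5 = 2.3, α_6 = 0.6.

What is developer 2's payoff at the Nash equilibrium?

Developer i's FOC: ∂u_i/∂c_i = α_i − c_i = 0, so c_i* = α_i.
NE contributions = (3.3, 3.8, 4.7, 4.2, 2.3, 0.6); G = 18.9.
u_2 = α_2·G − ½·(c_2)² = 3.8·18.9 − ½·3.8² = 64.6.

64.6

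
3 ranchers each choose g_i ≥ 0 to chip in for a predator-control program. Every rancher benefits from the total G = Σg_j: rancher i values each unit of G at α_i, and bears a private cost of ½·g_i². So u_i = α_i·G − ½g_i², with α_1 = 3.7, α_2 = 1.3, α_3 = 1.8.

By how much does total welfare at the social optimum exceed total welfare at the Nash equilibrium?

Rancher i's FOC: ∂u_i/∂g_i = α_i − g_i = 0, so g_i* = α_i.
NE contributions = (3.7, 1.3, 1.8); G = 6.8.
W^NE = (Σα)·G − ½Σα_i² = 6.8² − ½·18.62 = 36.93.
Planner sets g_i = Σα_j = 6.8 for every i, so G^SO = 3·6.8 = 20.4.
W^SO = (Σα)·G^SO − ½·3·(Σα)² = (3/2)·6.8² = 69.36.
Deadweight loss = W^SO − W^NE = 32.43.

32.43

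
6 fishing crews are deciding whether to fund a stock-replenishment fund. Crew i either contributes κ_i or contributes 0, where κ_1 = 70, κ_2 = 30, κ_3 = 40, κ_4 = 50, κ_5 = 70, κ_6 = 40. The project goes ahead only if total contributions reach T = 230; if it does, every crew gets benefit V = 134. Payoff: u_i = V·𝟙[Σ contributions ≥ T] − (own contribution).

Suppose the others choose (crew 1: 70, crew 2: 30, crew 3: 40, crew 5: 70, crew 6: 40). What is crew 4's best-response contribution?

0

Others' total = 250 ≥ 230; contributing adds cost 50 for no extra benefit.
Best response: 0.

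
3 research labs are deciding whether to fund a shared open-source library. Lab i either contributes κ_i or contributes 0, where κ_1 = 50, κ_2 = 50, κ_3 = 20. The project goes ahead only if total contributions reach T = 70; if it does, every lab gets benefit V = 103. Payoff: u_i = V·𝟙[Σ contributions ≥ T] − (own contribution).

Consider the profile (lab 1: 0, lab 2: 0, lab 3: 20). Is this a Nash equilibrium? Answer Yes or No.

No

Total = 20 < 70: not provided.
Lab 1 (pledges 0, payoff 0): pledging 50 → total 70, payoff 53. Profitable deviation.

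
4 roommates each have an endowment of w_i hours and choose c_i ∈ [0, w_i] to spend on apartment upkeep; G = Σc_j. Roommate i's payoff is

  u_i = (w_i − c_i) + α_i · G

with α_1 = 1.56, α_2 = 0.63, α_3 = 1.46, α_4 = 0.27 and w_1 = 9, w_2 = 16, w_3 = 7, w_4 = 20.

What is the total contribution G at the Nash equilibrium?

∂u_i/∂c_i = α_i − 1, so roommate i contributes w_i if α_i > 1, else 0.
α_i > 1 for i ∈ {1, 3}; NE contributions (9, 0, 7, 0), G = 16.

16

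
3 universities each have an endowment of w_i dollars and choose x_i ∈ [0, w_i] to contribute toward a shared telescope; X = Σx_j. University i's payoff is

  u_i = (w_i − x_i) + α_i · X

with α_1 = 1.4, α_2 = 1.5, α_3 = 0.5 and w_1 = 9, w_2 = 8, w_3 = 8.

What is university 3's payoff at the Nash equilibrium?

∂u_i/∂x_i = α_i − 1, so university i contributes w_i if α_i > 1, else 0.
α_i > 1 for i ∈ {1, 2}; NE contributions (9, 8, 0), X = 17.
u_3 = (8 − 0) + 0.5·17 = 16.5.

16.5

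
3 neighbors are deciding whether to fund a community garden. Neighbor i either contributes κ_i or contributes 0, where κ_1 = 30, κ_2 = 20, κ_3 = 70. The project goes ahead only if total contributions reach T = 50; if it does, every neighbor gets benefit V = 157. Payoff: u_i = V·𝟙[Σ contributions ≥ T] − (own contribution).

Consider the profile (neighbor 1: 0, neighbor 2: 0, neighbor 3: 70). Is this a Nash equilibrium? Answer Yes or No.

Yes

Total = 70 ≥ 50: provided.
Neighbor 1 (pledges 0, payoff 157): pledging 30 → total 100, payoff 127. No gain.
Neighbor 2 (pledges 0, payoff 157): pledging 20 → total 90, payoff 137. No gain.
Neighbor 3 (pledges 70, payoff 87): dropping to 0 → total 0, payoff 0. No gain.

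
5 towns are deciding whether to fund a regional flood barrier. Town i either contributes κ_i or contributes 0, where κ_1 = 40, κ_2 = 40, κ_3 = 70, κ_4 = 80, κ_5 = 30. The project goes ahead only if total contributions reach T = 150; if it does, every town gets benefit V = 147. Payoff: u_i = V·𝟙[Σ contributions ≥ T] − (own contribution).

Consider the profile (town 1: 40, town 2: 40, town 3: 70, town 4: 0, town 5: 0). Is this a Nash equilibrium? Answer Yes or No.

Yes

Total = 150 ≥ 150: provided.
Town 1 (pledges 40, payoff 107): dropping to 0 → total 110, payoff 0. No gain.
Town 2 (pledges 40, payoff 107): dropping to 0 → total 110, payoff 0. No gain.
Town 3 (pledges 70, payoff 77): dropping to 0 → total 80, payoff 0. No gain.
Town 4 (pledges 0, payoff 147): pledging 80 → total 230, payoff 67. No gain.
Town 5 (pledges 0, payoff 147): pledging 30 → total 180, payoff 117. No gain.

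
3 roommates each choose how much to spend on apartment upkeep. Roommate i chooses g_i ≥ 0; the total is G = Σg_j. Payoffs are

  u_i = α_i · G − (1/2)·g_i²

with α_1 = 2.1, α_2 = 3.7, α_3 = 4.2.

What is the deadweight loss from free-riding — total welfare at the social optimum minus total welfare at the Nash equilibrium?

Roommate i's FOC: ∂u_i/∂g_i = α_i − g_i = 0, so g_i* = α_i.
NE contributions = (2.1, 3.7, 4.2); G = 10.
W^NE = (Σα)·G − ½Σα_i² = 10² − ½·35.74 = 82.13.
Planner sets g_i = Σα_j = 10 for every i, so G^SO = 3·10 = 30.
W^SO = (Σα)·G^SO − ½·3·(Σα)² = (3/2)·10² = 150.
Deadweight loss = W^SO − W^NE = 67.87.

67.87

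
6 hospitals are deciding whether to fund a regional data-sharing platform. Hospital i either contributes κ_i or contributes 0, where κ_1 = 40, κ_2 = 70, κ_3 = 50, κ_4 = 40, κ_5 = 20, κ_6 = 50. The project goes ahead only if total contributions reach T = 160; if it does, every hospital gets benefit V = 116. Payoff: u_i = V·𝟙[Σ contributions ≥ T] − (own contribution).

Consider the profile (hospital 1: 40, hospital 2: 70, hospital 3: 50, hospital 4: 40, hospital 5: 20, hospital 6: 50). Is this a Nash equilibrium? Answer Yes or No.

No

Total = 270 ≥ 160: provided.
Hospital 1 (pledges 40, payoff 76): dropping to 0 → total 230, payoff 116. Profitable deviation.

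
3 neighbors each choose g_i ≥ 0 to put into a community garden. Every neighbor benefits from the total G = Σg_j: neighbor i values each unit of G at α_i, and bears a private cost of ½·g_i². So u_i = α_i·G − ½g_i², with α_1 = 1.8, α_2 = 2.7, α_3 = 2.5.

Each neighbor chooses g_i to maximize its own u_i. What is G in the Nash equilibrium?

7

Neighbor i's FOC: ∂u_i/∂g_i = α_i − g_i = 0, so g_i* = α_i.
NE contributions = (1.8, 2.7, 2.5); G = 7.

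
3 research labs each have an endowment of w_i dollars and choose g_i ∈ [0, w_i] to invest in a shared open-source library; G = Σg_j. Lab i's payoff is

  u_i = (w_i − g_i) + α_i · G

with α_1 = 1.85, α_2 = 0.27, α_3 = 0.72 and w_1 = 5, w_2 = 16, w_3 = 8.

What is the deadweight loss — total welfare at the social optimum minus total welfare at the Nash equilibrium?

∂u_i/∂g_i = α_i − 1, so lab i contributes w_i if α_i > 1, else 0.
α_i > 1 for i ∈ {1}; NE contributions (5, 0, 0), G = 5.
W^NE = Σw_i − G^NE + (Σα_i)·G^NE = 29 + 1.84·5 = 38.2.
Planner: ∂(Σu_j)/∂g_i = Σα_j − 1 = 1.84 > 0, so everyone contributes w_i; G^SO = 29, W^SO = 29 + 1.84·29 = 82.36.
Deadweight loss = 44.16.

44.16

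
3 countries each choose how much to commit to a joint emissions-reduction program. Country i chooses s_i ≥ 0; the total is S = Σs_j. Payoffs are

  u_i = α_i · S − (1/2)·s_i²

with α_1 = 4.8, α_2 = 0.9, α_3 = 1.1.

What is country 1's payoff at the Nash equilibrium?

Country i's FOC: ∂u_i/∂s_i = α_i − s_i = 0, so s_i* = α_i.
NE contributions = (4.8, 0.9, 1.1); S = 6.8.
u_1 = α_1·S − ½·(s_1)² = 4.8·6.8 − ½·4.8² = 21.12.

21.12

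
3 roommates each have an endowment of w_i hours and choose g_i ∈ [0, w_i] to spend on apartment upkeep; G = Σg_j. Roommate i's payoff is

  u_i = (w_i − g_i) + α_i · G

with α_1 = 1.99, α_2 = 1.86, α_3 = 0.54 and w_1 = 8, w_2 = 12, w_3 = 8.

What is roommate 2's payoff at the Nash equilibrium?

∂u_i/∂g_i = α_i − 1, so roommate i contributes w_i if α_i > 1, else 0.
α_i > 1 for i ∈ {1, 2}; NE contributions (8, 12, 0), G = 20.
u_2 = (12 − 12) + 1.86·20 = 37.2.

37.2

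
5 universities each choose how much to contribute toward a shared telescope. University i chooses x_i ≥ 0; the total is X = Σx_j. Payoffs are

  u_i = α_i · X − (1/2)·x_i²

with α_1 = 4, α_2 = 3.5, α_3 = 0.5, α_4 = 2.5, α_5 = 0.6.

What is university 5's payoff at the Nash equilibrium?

University i's FOC: ∂u_i/∂x_i = α_i − x_i = 0, so x_i* = α_i.
NE contributions = (4, 3.5, 0.5, 2.5, 0.6); X = 11.1.
u_5 = α_5·X − ½·(x_5)² = 0.6·11.1 − ½·0.6² = 6.48.

6.48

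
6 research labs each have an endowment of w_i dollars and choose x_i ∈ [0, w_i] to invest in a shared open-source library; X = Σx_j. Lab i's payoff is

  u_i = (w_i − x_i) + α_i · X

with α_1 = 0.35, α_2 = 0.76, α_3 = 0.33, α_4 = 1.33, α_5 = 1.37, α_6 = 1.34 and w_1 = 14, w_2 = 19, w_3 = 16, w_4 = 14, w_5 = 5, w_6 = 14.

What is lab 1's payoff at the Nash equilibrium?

25.55

∂u_i/∂x_i = α_i − 1, so lab i contributes w_i if α_i > 1, else 0.
α_i > 1 for i ∈ {4, 5, 6}; NE contributions (0, 0, 0, 14, 5, 14), X = 33.
u_1 = (14 − 0) + 0.35·33 = 25.55.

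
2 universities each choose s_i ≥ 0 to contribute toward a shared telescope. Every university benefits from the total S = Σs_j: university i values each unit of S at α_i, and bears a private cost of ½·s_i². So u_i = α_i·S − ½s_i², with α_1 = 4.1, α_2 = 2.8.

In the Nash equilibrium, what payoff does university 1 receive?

19.885

University i's FOC: ∂u_i/∂s_i = α_i − s_i = 0, so s_i* = α_i.
NE contributions = (4.1, 2.8); S = 6.9.
u_1 = α_1·S − ½·(s_1)² = 4.1·6.9 − ½·4.1² = 19.885.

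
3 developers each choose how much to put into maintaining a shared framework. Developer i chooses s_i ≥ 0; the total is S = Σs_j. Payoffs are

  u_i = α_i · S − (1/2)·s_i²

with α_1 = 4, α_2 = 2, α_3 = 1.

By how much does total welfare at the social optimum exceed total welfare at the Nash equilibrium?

35

Developer i's FOC: ∂u_i/∂s_i = α_i − s_i = 0, so s_i* = α_i.
NE contributions = (4, 2, 1); S = 7.
W^NE = (Σα)·S − ½Σα_i² = 7² − ½·21 = 38.5.
Planner sets s_i = Σα_j = 7 for every i, so S^SO = 3·7 = 21.
W^SO = (Σα)·S^SO − ½·3·(Σα)² = (3/2)·7² = 73.5.
Deadweight loss = W^SO − W^NE = 35.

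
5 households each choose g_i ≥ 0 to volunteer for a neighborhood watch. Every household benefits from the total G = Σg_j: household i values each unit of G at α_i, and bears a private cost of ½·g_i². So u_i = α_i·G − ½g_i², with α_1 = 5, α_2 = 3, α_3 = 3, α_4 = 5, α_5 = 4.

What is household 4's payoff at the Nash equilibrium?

Household i's FOC: ∂u_i/∂g_i = α_i − g_i = 0, so g_i* = α_i.
NE contributions = (5, 3, 3, 5, 4); G = 20.
u_4 = α_4·G − ½·(g_4)² = 5·20 − ½·5² = 87.5.

87.5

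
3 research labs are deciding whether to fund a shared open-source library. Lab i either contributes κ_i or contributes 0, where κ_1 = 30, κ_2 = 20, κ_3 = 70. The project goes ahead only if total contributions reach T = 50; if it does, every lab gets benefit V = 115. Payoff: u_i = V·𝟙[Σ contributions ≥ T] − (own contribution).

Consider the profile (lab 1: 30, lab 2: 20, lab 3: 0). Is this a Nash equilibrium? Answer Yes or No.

Yes

Total = 50 ≥ 50: provided.
Lab 1 (pledges 30, payoff 85): dropping to 0 → total 20, payoff 0. No gain.
Lab 2 (pledges 20, payoff 95): dropping to 0 → total 30, payoff 0. No gain.
Lab 3 (pledges 0, payoff 115): pledging 70 → total 120, payoff 45. No gain.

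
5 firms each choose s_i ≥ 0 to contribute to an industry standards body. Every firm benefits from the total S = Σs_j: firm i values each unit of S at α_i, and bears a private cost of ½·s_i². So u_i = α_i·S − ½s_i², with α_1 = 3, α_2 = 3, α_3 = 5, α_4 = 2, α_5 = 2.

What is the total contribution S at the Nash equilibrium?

Firm i's FOC: ∂u_i/∂s_i = α_i − s_i = 0, so s_i* = α_i.
NE contributions = (3, 3, 5, 2, 2); S = 15.

15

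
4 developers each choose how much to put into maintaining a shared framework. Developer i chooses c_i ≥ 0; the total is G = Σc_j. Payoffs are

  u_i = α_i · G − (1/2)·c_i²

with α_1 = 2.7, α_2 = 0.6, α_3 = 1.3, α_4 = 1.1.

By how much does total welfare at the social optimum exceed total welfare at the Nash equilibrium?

37.765

Developer i's FOC: ∂u_i/∂c_i = α_i − c_i = 0, so c_i* = α_i.
NE contributions = (2.7, 0.6, 1.3, 1.1); G = 5.7.
W^NE = (Σα)·G − ½Σα_i² = 5.7² − ½·10.55 = 27.215.
Planner sets c_i = Σα_j = 5.7 for every i, so G^SO = 4·5.7 = 22.8.
W^SO = (Σα)·G^SO − ½·4·(Σα)² = (4/2)·5.7² = 64.98.
Deadweight loss = W^SO − W^NE = 37.765.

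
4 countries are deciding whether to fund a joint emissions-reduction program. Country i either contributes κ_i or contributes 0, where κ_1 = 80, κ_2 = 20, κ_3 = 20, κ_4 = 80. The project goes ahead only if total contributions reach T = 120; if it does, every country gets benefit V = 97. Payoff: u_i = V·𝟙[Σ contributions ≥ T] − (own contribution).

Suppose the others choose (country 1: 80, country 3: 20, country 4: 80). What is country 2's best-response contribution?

Others' total = 180 ≥ 120; contributing adds cost 20 for no extra benefit.
Best response: 0.

0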